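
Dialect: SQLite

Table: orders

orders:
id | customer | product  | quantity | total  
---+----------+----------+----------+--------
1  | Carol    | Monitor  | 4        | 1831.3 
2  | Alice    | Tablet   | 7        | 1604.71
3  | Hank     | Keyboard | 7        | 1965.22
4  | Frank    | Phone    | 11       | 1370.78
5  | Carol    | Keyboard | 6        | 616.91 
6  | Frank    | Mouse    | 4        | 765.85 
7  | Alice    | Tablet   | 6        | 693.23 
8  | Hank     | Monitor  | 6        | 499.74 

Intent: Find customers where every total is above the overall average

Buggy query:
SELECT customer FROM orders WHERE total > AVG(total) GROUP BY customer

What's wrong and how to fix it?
Bug: AVG() is an aggregate; it can't sit directly in WHERE

Fix: Compute the overall average in a scalar subquery and compare each group's MIN against it in HAVING

Corrected query:
SELECT customer FROM orders GROUP BY customer HAVING MIN(total) > (SELECT AVG(total) FROM orders)

Result:
(no rows)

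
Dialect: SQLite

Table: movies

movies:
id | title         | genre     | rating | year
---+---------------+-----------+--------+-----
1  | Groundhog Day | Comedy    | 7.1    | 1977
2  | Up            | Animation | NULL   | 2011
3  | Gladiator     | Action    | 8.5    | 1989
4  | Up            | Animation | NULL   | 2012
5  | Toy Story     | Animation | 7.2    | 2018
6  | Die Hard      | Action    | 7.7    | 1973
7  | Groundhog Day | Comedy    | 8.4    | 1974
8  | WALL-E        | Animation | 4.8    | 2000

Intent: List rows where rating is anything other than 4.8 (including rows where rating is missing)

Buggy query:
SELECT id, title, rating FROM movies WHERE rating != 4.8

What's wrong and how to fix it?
Bug: Inequality against NULL is unknown, not true; rows with NULL are dropped

Fix: Handle NULL separately with IS NULL alongside the inequality

Corrected query:
SELECT id, title, rating FROM movies WHERE rating != 4.8 OR rating IS NULL

Result:
id | title         | rating
---+---------------+-------
1  | Groundhog Day | 7.1   
2  | Up            | NULL  
3  | Gladiator     | 8.5   
4  | Up            | NULL  
5  | Toy Story     | 7.2   
6  | Die Hard      | 7.7   
7  | Groundhog Day | 8.4   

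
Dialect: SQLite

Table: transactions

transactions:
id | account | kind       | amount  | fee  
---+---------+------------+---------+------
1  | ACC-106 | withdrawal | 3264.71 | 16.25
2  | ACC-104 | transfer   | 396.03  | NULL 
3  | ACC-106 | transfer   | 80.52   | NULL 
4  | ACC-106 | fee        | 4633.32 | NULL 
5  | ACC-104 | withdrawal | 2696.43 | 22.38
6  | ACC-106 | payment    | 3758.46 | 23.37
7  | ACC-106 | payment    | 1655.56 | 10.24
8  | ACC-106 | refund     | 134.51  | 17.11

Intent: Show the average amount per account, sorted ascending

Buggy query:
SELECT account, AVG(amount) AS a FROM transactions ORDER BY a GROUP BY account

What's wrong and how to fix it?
Bug: GROUP BY must precede ORDER BY

Fix: Move ORDER BY to the end, after GROUP BY

Corrected query:
SELECT account, AVG(amount) AS a FROM transactions GROUP BY account ORDER BY a

Result:
account | a          
--------+------------
ACC-104 | 1546.23    
ACC-106 | 2254.513333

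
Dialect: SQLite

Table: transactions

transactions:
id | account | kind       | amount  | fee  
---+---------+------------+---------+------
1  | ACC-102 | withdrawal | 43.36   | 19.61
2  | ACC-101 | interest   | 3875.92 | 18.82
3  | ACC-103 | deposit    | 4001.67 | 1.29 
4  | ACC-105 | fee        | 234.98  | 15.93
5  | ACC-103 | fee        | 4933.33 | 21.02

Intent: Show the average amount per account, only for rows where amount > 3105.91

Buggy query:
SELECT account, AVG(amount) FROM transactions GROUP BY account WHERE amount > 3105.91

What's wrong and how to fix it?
Bug: WHERE cannot follow GROUP BY

Fix: Place WHERE between FROM and GROUP BY

Corrected query:
SELECT account, AVG(amount) FROM transactions WHERE amount > 3105.91 GROUP BY account

Result:
account | AVG(amount)
--------+------------
ACC-101 | 3875.92    
ACC-103 | 4467.5     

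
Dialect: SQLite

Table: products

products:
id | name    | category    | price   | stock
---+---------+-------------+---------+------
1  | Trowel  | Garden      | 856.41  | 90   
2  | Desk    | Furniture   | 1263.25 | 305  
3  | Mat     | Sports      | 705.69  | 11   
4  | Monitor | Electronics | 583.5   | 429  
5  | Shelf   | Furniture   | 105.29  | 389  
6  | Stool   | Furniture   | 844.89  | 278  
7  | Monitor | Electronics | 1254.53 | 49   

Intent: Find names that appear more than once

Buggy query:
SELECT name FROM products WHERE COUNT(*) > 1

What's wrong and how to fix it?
Bug: WHERE can't reference COUNT(*); aggregates are computed after WHERE

Fix: GROUP BY name, then filter groups with HAVING COUNT(*) > 1

Corrected query:
SELECT name FROM products GROUP BY name HAVING COUNT(*) > 1

Result:
name   
-------
Monitor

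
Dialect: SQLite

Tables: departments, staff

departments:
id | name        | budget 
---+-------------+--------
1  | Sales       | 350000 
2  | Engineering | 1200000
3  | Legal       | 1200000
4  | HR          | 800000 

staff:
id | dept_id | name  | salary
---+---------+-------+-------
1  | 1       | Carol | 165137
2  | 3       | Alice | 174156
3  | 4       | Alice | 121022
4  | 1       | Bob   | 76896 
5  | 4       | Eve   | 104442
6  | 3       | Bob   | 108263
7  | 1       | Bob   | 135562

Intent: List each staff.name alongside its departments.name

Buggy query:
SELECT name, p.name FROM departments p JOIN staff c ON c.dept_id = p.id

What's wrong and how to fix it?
Bug: Both tables have a 'name' column; the unqualified reference is ambiguous

Fix: Qualify the column with its table alias (c.name)

Corrected query:
SELECT c.name, p.name FROM departments p JOIN staff c ON c.dept_id = p.id

Result:
name  | name 
------+------
Carol | Sales
Alice | Legal
Alice | HR   
Bob   | Sales
Eve   | HR   
Bob   | Legal
Bob   | Sales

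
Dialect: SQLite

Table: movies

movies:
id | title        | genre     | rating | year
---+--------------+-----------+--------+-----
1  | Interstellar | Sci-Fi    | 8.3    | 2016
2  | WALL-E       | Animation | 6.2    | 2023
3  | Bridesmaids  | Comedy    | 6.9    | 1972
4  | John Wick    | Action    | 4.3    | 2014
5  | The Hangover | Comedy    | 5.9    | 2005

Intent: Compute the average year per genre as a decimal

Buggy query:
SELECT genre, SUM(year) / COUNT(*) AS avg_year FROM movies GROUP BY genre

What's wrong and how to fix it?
Bug: Both operands are integers, so '/' performs integer division and truncates

Fix: Multiply by 1.0 (or CAST to REAL) to force floating-point division

Corrected query:
SELECT genre, SUM(year) * 1.0 / COUNT(*) AS avg_year FROM movies GROUP BY genre

Result:
genre     | avg_year
----------+---------
Action    | 2014    
Animation | 2023    
Comedy    | 1988.5  
Sci-Fi    | 2016    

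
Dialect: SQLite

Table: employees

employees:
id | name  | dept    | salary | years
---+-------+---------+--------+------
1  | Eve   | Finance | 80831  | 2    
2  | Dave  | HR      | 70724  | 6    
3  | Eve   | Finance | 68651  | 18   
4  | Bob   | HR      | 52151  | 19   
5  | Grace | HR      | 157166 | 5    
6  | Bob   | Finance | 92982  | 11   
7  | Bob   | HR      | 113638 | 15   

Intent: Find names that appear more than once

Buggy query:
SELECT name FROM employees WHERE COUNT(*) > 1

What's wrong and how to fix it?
Bug: WHERE can't reference COUNT(*); aggregates are computed after WHERE

Fix: GROUP BY name, then filter groups with HAVING COUNT(*) > 1

Corrected query:
SELECT name FROM employees GROUP BY name HAVING COUNT(*) > 1

Result:
name
----
Bob 
Eve 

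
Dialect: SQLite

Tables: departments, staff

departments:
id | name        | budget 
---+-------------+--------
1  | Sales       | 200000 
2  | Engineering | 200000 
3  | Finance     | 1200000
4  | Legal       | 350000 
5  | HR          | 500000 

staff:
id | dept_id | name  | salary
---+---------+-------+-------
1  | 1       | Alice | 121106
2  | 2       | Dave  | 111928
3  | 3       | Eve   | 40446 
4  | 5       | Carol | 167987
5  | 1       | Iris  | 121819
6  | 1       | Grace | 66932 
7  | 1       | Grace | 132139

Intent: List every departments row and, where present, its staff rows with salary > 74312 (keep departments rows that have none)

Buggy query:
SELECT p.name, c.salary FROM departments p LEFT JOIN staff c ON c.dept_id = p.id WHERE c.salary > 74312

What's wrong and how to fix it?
Bug: A WHERE condition on the right-hand table after LEFT JOIN drops unmatched parents

Fix: Put 'c.salary > 74312' in the JOIN's ON clause instead of WHERE

Corrected query:
SELECT p.name, c.salary FROM departments p LEFT JOIN staff c ON c.dept_id = p.id AND c.salary > 74312

Result:
name        | salary
------------+-------
Sales       | 121106
Sales       | 121819
Sales       | 132139
Engineering | 111928
Finance     | NULL  
Legal       | NULL  
HR          | 167987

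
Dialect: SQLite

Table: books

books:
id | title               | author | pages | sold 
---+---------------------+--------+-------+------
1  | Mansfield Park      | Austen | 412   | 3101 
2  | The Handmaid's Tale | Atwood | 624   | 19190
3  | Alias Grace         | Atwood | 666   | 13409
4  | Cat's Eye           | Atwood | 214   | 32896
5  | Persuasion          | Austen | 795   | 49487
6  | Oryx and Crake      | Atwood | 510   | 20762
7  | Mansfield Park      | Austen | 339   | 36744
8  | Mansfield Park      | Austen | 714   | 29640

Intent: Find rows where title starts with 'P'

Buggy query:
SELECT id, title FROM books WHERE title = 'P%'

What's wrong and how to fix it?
Bug: '=' compares the literal string including the % character; pattern matching needs LIKE

Fix: Replace '=' with LIKE so 'P%' is treated as a pattern

Corrected query:
SELECT id, title FROM books WHERE title LIKE 'P%'

Result:
id | title     
---+-----------
5  | Persuasion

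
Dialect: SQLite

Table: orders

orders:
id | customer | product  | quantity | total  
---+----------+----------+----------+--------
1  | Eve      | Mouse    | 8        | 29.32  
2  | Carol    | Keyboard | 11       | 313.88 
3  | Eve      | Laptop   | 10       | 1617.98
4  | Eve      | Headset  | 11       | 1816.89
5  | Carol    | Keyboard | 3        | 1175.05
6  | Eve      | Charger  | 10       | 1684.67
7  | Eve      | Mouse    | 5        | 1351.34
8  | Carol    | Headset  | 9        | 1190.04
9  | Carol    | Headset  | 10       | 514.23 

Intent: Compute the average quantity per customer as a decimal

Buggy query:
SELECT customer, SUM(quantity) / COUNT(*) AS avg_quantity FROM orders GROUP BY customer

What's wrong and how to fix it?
Bug: SUM(quantity) and COUNT(*) are both integers; the division truncates the fractional part

Fix: Cast one side to REAL so the division keeps the fractional part

Corrected query:
SELECT customer, SUM(quantity) * 1.0 / COUNT(*) AS avg_quantity FROM orders GROUP BY customer

Result:
customer | avg_quantity
---------+-------------
Carol    | 8.25        
Eve      | 8.8         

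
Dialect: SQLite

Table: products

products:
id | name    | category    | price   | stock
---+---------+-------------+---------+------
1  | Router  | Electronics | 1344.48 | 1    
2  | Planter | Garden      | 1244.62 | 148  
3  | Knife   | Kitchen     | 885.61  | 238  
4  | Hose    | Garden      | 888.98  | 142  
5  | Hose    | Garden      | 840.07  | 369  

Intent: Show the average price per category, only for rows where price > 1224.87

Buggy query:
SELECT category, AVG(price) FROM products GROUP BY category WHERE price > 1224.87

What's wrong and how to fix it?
Bug: Row-level WHERE must come before GROUP BY in the clause order

Fix: Move the WHERE clause before GROUP BY

Corrected query:
SELECT category, AVG(price) FROM products WHERE price > 1224.87 GROUP BY category

Result:
category    | AVG(price)
------------+-----------
Electronics | 1344.48   
Garden      | 1244.62   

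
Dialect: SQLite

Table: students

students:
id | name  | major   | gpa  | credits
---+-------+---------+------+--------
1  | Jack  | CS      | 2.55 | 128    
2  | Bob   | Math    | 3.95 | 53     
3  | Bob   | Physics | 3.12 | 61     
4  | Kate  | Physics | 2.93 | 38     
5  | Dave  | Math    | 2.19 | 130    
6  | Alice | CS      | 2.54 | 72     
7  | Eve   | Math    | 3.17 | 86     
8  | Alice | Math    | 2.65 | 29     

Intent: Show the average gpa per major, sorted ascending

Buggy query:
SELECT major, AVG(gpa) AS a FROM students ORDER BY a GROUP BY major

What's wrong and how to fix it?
Bug: ORDER BY appears before GROUP BY; SQL clause order requires GROUP BY first

Fix: Reorder: SELECT … FROM … GROUP BY … ORDER BY …

Corrected query:
SELECT major, AVG(gpa) AS a FROM students GROUP BY major ORDER BY a

Result:
major   | a    
--------+------
CS      | 2.545
Math    | 2.99 
Physics | 3.025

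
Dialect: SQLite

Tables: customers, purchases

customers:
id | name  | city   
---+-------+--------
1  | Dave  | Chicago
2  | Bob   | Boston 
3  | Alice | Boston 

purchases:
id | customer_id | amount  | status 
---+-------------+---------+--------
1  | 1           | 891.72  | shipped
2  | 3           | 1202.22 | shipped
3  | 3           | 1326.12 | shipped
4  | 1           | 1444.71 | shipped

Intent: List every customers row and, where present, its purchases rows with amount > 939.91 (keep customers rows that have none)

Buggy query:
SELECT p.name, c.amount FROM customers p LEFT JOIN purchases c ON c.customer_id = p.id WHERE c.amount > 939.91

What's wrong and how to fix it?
Bug: A WHERE condition on the right-hand table after LEFT JOIN drops unmatched parents

Fix: Move the right-table condition into the ON clause so unmatched parents are kept

Corrected query:
SELECT p.name, c.amount FROM customers p LEFT JOIN purchases c ON c.customer_id = p.id AND c.amount > 939.91

Result:
name  | amount 
------+--------
Dave  | 1444.71
Bob   | NULL   
Alice | 1202.22
Alice | 1326.12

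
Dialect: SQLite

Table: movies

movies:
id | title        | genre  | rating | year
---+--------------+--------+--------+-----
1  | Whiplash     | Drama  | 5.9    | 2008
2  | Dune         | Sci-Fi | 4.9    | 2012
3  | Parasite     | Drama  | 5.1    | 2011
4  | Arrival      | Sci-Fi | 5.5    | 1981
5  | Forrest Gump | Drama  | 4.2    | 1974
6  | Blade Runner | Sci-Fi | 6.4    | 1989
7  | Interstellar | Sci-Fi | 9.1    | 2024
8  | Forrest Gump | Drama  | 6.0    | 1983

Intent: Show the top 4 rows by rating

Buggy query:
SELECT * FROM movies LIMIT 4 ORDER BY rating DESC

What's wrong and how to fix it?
Bug: ORDER BY cannot follow LIMIT; LIMIT is the final clause

Fix: Sort with ORDER BY, then apply LIMIT

Corrected query:
SELECT * FROM movies ORDER BY rating DESC LIMIT 4

Result:
id | title        | genre  | rating | year
---+--------------+--------+--------+-----
7  | Interstellar | Sci-Fi | 9.1    | 2024
6  | Blade Runner | Sci-Fi | 6.4    | 1989
8  | Forrest Gump | Drama  | 6      | 1983
1  | Whiplash     | Drama  | 5.9    | 2008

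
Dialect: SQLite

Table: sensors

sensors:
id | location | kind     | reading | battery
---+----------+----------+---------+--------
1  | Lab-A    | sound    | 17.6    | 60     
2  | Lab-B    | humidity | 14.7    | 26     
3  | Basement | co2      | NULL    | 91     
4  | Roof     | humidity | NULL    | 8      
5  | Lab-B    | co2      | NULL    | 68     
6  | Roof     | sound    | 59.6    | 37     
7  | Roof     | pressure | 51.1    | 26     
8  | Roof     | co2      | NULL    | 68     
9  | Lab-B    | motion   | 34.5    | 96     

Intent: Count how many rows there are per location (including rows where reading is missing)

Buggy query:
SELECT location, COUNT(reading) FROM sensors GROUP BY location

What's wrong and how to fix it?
Bug: COUNT(column) counts non-NULL values only; rows with NULL reading aren't counted

Fix: Replace COUNT(reading) with COUNT(*)

Corrected query:
SELECT location, COUNT(*) FROM sensors GROUP BY location

Result:
location | COUNT(*)
---------+---------
Basement | 1       
Lab-A    | 1       
Lab-B    | 3       
Roof     | 4       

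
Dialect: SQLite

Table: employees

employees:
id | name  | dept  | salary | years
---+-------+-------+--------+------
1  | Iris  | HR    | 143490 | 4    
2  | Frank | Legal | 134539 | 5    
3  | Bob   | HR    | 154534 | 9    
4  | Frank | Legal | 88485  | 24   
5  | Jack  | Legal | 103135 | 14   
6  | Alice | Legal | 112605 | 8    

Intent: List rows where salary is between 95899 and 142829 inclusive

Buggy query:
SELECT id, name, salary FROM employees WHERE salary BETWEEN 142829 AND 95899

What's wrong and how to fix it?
Bug: The bounds are reversed; BETWEEN a AND b requires a <= b to match anything

Fix: Write BETWEEN 95899 AND 142829

Corrected query:
SELECT id, name, salary FROM employees WHERE salary BETWEEN 95899 AND 142829

Result:
id | name  | salary
---+-------+-------
2  | Frank | 134539
5  | Jack  | 103135
6  | Alice | 112605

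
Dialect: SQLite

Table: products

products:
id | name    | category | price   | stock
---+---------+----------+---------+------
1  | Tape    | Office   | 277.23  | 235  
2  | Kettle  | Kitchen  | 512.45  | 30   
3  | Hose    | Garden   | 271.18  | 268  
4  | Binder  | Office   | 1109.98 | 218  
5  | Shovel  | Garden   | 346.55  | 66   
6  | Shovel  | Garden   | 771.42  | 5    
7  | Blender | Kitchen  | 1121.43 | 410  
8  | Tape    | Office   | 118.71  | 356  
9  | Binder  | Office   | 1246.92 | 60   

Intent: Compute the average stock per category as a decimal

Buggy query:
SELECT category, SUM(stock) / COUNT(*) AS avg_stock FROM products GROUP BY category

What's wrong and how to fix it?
Bug: SUM(stock) and COUNT(*) are both integers; the division truncates the fractional part

Fix: Cast one side to REAL so the division keeps the fractional part

Corrected query:
SELECT category, SUM(stock) * 1.0 / COUNT(*) AS avg_stock FROM products GROUP BY category

Result:
category | avg_stock
---------+----------
Garden   | 113      
Kitchen  | 220      
Office   | 217.25   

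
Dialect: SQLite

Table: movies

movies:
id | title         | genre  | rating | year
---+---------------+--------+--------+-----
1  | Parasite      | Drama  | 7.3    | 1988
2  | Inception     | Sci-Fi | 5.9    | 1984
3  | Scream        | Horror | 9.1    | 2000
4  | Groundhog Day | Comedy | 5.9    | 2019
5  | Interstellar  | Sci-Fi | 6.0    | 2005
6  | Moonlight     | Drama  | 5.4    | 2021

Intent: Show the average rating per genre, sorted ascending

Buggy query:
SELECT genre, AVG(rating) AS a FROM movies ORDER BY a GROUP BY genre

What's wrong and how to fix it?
Bug: ORDER BY appears before GROUP BY; SQL clause order requires GROUP BY first

Fix: Reorder: SELECT … FROM … GROUP BY … ORDER BY …

Corrected query:
SELECT genre, AVG(rating) AS a FROM movies GROUP BY genre ORDER BY a

Result:
genre  | a   
-------+-----
Comedy | 5.9 
Sci-Fi | 5.95
Drama  | 6.35
Horror | 9.1 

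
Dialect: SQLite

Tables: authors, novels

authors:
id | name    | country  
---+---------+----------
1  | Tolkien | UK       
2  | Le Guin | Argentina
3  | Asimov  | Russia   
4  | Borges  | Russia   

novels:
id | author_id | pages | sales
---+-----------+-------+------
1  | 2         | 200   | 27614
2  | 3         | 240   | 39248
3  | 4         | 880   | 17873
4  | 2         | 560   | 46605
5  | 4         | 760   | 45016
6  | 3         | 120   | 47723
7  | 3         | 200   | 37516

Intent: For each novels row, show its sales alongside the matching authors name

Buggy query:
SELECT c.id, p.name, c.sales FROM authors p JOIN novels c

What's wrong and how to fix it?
Bug: JOIN with no ON clause produces a cartesian product; every novels row pairs with every authors row

Fix: Add ON c.author_id = p.id to the JOIN

Corrected query:
SELECT c.id, p.name, c.sales FROM authors p JOIN novels c ON c.author_id = p.id

Result:
id | name    | sales
---+---------+------
1  | Le Guin | 27614
2  | Asimov  | 39248
3  | Borges  | 17873
4  | Le Guin | 46605
5  | Borges  | 45016
6  | Asimov  | 47723
7  | Asimov  | 37516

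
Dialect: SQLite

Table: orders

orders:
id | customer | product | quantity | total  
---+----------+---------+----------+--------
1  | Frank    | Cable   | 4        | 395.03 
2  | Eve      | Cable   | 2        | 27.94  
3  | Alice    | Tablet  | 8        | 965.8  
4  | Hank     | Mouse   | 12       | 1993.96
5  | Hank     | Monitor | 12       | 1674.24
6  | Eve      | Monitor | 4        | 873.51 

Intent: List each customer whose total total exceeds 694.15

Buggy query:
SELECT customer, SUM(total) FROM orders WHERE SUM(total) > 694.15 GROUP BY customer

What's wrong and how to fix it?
Bug: Aggregate functions cannot appear in a WHERE clause

Fix: Use HAVING (which filters groups after aggregation) instead of WHERE

Corrected query:
SELECT customer, SUM(total) FROM orders GROUP BY customer HAVING SUM(total) > 694.15

Result:
customer | SUM(total)
---------+-----------
Alice    | 965.8     
Eve      | 901.45    
Hank     | 3668.2    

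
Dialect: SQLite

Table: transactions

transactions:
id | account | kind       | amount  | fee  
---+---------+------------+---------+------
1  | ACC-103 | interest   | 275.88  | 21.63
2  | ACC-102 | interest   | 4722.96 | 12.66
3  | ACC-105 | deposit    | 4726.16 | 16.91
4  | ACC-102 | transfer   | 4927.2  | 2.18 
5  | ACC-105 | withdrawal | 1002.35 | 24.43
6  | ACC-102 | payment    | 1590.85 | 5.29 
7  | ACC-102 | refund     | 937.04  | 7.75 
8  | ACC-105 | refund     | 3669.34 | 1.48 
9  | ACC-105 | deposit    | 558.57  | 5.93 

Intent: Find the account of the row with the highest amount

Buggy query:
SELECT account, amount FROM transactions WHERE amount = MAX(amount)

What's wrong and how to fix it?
Bug: MAX(amount) is an aggregate and cannot be used directly in WHERE

Fix: Use a subquery: WHERE amount = (SELECT MAX(amount) FROM transactions)

Corrected query:
SELECT account, amount FROM transactions WHERE amount = (SELECT MAX(amount) FROM transactions)

Result:
account | amount
--------+-------
ACC-102 | 4927.2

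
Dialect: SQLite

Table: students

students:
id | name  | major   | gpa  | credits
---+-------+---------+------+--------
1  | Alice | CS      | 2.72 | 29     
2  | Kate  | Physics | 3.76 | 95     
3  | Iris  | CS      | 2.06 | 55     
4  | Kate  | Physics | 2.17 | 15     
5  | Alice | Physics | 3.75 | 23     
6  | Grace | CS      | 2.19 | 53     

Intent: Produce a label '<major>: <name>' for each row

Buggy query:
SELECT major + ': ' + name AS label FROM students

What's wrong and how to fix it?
Bug: '+' is numeric addition; on text columns SQLite converts them to 0 instead of concatenating

Fix: Replace + with || to concatenate text

Corrected query:
SELECT major || ': ' || name AS label FROM students

Result:
label         
--------------
CS: Alice     
Physics: Kate 
CS: Iris      
Physics: Kate 
Physics: Alice
CS: Grace     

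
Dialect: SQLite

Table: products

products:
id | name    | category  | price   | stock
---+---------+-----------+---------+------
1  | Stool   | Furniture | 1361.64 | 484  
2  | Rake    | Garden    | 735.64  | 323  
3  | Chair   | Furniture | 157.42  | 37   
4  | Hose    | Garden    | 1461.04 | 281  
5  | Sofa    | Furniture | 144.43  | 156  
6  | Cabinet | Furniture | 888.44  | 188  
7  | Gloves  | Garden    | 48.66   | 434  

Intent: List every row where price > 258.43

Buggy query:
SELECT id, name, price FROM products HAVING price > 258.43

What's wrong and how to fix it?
Bug: HAVING filters the output of aggregation, but this query has no GROUP BY and no aggregate functions, so SQLite rejects it (HAVING clause on a non-aggregate query); the condition here is per row

Fix: Use WHERE for row-level filtering

Corrected query:
SELECT id, name, price FROM products WHERE price > 258.43

Result:
id | name    | price  
---+---------+--------
1  | Stool   | 1361.64
2  | Rake    | 735.64 
4  | Hose    | 1461.04
6  | Cabinet | 888.44 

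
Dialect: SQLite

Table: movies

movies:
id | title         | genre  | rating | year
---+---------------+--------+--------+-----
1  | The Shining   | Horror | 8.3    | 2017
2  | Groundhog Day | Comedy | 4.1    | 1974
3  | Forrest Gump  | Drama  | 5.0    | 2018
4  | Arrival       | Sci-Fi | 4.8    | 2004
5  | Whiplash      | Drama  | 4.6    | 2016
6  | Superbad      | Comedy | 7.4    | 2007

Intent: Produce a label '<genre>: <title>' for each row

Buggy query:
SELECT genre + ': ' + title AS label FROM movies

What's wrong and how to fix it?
Bug: SQLite uses || for string concatenation; + coerces text to numbers (yielding 0)

Fix: Use the || operator for string concatenation

Corrected query:
SELECT genre || ': ' || title AS label FROM movies

Result:
label                
---------------------
Horror: The Shining  
Comedy: Groundhog Day
Drama: Forrest Gump  
Sci-Fi: Arrival      
Drama: Whiplash      
Comedy: Superbad     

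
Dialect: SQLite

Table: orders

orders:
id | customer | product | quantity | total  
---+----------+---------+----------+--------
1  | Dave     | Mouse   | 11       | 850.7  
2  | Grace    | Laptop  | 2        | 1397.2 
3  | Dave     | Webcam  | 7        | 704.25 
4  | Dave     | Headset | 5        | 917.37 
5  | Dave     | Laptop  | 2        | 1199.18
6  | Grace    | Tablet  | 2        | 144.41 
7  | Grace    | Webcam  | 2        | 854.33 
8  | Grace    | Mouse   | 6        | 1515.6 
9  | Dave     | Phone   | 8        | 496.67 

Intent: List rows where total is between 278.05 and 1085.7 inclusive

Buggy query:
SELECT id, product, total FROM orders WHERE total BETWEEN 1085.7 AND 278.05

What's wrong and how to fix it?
Bug: BETWEEN expects the lower bound first; with 1085.7 AND 278.05 the range is empty

Fix: Write BETWEEN 278.05 AND 1085.7

Corrected query:
SELECT id, product, total FROM orders WHERE total BETWEEN 278.05 AND 1085.7

Result:
id | product | total 
---+---------+-------
1  | Mouse   | 850.7 
3  | Webcam  | 704.25
4  | Headset | 917.37
7  | Webcam  | 854.33
9  | Phone   | 496.67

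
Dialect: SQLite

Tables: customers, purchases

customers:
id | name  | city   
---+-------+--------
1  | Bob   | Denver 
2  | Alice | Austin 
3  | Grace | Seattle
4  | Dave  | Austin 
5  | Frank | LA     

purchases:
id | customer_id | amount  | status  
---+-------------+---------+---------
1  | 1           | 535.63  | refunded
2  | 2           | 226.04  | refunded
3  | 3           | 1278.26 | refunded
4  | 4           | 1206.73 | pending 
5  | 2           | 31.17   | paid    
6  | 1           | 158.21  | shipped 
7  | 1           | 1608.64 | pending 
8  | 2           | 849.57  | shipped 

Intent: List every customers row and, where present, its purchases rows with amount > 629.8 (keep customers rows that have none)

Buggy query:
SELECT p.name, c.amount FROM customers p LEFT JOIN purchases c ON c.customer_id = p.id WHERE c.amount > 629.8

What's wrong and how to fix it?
Bug: A WHERE condition on the right-hand table after LEFT JOIN drops unmatched parents

Fix: Put 'c.amount > 629.8' in the JOIN's ON clause instead of WHERE

Corrected query:
SELECT p.name, c.amount FROM customers p LEFT JOIN purchases c ON c.customer_id = p.id AND c.amount > 629.8

Result:
name  | amount 
------+--------
Bob   | 1608.64
Alice | 849.57 
Grace | 1278.26
Dave  | 1206.73
Frank | NULL   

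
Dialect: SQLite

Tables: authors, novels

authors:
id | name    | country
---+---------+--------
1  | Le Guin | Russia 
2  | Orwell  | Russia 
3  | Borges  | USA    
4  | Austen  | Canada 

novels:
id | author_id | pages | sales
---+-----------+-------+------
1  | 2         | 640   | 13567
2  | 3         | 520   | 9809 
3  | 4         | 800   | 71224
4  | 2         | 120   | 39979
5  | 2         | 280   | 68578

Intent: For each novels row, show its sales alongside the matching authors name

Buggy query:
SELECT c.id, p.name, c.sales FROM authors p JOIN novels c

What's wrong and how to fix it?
Bug: JOIN with no ON clause produces a cartesian product; every novels row pairs with every authors row

Fix: Add ON c.author_id = p.id to the JOIN

Corrected query:
SELECT c.id, p.name, c.sales FROM authors p JOIN novels c ON c.author_id = p.id

Result:
id | name   | sales
---+--------+------
1  | Orwell | 13567
2  | Borges | 9809 
3  | Austen | 71224
4  | Orwell | 39979
5  | Orwell | 68578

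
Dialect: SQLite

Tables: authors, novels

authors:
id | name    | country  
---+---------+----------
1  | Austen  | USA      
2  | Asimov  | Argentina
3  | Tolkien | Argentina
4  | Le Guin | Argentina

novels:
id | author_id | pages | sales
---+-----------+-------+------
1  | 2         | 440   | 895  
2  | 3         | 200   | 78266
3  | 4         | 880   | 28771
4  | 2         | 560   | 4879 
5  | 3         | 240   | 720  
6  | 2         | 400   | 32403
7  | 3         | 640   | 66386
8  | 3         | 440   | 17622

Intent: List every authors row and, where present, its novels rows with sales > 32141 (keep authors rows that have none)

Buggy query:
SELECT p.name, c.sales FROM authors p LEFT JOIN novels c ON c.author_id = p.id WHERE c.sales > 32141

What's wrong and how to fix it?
Bug: A WHERE condition on the right-hand table after LEFT JOIN drops unmatched parents

Fix: Put 'c.sales > 32141' in the JOIN's ON clause instead of WHERE

Corrected query:
SELECT p.name, c.sales FROM authors p LEFT JOIN novels c ON c.author_id = p.id AND c.sales > 32141

Result:
name    | sales
--------+------
Austen  | NULL 
Asimov  | 32403
Tolkien | 66386
Tolkien | 78266
Le Guin | NULL 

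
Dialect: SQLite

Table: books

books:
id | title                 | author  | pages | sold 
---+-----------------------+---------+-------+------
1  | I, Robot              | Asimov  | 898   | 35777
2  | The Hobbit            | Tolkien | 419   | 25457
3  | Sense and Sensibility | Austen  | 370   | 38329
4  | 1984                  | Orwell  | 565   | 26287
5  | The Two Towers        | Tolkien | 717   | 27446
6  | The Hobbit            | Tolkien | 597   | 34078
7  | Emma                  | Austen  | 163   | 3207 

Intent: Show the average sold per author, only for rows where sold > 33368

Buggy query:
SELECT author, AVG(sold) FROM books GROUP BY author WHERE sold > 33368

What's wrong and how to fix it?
Bug: WHERE cannot follow GROUP BY

Fix: Move the WHERE clause before GROUP BY

Corrected query:
SELECT author, AVG(sold) FROM books WHERE sold > 33368 GROUP BY author

Result:
author  | AVG(sold)
--------+----------
Asimov  | 35777    
Austen  | 38329    
Tolkien | 34078    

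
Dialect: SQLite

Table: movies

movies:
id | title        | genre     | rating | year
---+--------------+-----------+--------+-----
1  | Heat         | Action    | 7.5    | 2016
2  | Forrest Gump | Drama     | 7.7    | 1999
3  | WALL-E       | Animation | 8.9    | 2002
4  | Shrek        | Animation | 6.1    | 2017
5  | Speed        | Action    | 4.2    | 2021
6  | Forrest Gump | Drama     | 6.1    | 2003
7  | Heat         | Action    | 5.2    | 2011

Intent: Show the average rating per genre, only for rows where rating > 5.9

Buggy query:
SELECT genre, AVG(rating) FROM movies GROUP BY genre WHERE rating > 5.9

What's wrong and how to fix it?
Bug: WHERE cannot follow GROUP BY

Fix: Move the WHERE clause before GROUP BY

Corrected query:
SELECT genre, AVG(rating) FROM movies WHERE rating > 5.9 GROUP BY genre

Result:
genre     | AVG(rating)
----------+------------
Action    | 7.5        
Animation | 7.5        
Drama     | 6.9        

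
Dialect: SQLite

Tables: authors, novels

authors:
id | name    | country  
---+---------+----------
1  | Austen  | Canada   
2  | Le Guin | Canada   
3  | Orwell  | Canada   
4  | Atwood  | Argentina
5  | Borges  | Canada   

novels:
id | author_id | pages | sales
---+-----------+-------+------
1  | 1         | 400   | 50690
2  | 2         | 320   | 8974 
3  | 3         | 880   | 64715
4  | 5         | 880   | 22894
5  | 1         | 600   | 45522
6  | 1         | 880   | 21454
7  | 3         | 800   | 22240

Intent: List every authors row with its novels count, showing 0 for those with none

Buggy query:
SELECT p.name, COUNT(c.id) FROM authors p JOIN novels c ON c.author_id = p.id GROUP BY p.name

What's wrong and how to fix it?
Bug: INNER JOIN drops authors rows that have no matching novels rows

Fix: Switch to LEFT JOIN to retain unmatched parent rows

Corrected query:
SELECT p.name, COUNT(c.id) FROM authors p LEFT JOIN novels c ON c.author_id = p.id GROUP BY p.name

Result:
name    | COUNT(c.id)
--------+------------
Atwood  | 0          
Austen  | 3          
Borges  | 1          
Le Guin | 1          
Orwell  | 2          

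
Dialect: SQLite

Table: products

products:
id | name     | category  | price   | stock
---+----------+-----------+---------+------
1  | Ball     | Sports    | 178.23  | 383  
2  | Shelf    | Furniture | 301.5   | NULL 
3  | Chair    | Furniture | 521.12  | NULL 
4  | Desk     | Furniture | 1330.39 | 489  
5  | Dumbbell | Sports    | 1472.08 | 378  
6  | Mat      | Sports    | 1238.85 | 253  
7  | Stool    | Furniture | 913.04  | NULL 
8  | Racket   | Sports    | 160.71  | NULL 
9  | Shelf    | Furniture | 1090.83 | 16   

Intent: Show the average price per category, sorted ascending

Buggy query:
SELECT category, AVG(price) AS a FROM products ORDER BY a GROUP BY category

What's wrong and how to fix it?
Bug: GROUP BY must precede ORDER BY

Fix: Reorder: SELECT … FROM … GROUP BY … ORDER BY …

Corrected query:
SELECT category, AVG(price) AS a FROM products GROUP BY category ORDER BY a

Result:
category  | a       
----------+---------
Sports    | 762.4675
Furniture | 831.376 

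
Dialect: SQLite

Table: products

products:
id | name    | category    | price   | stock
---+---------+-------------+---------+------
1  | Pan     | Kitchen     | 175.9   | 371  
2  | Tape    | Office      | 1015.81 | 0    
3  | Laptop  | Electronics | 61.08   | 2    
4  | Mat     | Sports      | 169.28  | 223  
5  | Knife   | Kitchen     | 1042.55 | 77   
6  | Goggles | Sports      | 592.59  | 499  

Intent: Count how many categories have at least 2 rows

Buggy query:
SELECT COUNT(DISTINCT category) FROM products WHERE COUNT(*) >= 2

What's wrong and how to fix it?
Bug: WHERE filters individual rows, not groups, so a group-level COUNT is invalid there

Fix: Use a subquery that GROUPs and filters with HAVING, then count its rows

Corrected query:
SELECT COUNT(*) FROM (SELECT category FROM products GROUP BY category HAVING COUNT(*) >= 2)

Result:
COUNT(*)
--------
2       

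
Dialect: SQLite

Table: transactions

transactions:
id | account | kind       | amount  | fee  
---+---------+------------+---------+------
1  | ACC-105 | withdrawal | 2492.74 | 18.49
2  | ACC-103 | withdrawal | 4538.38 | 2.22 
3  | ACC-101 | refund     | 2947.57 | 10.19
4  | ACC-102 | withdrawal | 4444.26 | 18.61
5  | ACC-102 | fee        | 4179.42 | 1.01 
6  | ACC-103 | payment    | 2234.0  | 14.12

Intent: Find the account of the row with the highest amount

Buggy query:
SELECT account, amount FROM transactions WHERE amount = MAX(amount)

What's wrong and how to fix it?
Bug: WHERE is evaluated per row; an aggregate over the whole table isn't defined there

Fix: Use a subquery: WHERE amount = (SELECT MAX(amount) FROM transactions)

Corrected query:
SELECT account, amount FROM transactions WHERE amount = (SELECT MAX(amount) FROM transactions)

Result:
account | amount 
--------+--------
ACC-103 | 4538.38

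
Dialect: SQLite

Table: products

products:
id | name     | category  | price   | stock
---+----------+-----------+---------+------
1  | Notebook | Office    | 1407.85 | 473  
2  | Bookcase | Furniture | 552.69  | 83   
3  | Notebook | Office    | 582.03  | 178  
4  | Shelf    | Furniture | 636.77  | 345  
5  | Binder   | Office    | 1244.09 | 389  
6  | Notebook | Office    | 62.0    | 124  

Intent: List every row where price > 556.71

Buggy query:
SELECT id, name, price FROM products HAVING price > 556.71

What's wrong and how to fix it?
Bug: This is a non-aggregate query (no GROUP BY, no aggregates), so in SQLite the HAVING clause is invalid here; a row-level condition belongs in WHERE

Fix: Replace HAVING with WHERE since the condition applies to individual rows

Corrected query:
SELECT id, name, price FROM products WHERE price > 556.71

Result:
id | name     | price  
---+----------+--------
1  | Notebook | 1407.85
3  | Notebook | 582.03 
4  | Shelf    | 636.77 
5  | Binder   | 1244.09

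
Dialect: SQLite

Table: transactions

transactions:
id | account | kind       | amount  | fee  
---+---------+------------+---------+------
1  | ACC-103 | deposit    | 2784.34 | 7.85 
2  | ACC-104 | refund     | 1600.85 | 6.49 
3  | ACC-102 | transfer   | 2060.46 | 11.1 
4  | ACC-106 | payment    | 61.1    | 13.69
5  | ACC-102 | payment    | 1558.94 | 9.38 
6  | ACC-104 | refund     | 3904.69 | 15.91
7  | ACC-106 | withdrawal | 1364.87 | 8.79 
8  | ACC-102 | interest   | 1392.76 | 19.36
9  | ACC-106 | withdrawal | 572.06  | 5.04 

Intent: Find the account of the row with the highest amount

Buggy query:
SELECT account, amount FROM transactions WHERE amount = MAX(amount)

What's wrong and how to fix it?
Bug: MAX(amount) is an aggregate and cannot be used directly in WHERE

Fix: Wrap MAX in a scalar subquery so WHERE compares against a single value

Corrected query:
SELECT account, amount FROM transactions WHERE amount = (SELECT MAX(amount) FROM transactions)

Result:
account | amount 
--------+--------
ACC-104 | 3904.69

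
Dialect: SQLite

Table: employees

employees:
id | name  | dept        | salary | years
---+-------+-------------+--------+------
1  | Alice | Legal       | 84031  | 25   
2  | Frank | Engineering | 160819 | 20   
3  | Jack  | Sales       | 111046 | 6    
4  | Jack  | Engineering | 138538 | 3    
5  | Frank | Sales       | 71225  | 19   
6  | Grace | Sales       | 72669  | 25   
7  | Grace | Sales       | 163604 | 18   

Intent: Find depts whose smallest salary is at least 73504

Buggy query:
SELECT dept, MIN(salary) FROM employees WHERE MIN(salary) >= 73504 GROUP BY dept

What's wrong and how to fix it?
Bug: Aggregates like MIN are computed per group after WHERE runs

Fix: Use HAVING for the per-group MIN condition

Corrected query:
SELECT dept, MIN(salary) FROM employees GROUP BY dept HAVING MIN(salary) >= 73504

Result:
dept        | MIN(salary)
------------+------------
Engineering | 138538     
Legal       | 84031      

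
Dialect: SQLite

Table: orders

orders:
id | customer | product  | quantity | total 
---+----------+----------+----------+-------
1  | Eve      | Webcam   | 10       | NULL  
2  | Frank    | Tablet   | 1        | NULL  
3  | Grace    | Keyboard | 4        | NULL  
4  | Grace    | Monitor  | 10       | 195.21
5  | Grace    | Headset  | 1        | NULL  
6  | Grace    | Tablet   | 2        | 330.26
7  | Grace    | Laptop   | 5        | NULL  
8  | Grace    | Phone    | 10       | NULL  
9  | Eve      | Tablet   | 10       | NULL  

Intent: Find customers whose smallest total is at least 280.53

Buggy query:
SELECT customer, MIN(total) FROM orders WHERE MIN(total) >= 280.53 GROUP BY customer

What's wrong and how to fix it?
Bug: MIN() in WHERE is a misuse of aggregate

Fix: Replace WHERE with HAVING after the GROUP BY

Corrected query:
SELECT customer, MIN(total) FROM orders GROUP BY customer HAVING MIN(total) >= 280.53

Result:
(no rows)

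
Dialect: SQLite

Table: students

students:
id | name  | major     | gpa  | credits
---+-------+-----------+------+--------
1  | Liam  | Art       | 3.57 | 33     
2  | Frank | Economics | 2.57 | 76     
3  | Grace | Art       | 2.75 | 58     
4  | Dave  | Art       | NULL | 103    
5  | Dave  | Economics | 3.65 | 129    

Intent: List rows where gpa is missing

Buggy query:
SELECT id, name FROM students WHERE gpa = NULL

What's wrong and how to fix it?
Bug: Comparing to NULL with '=' never matches; NULL = NULL is unknown, not true

Fix: Replace '= NULL' with 'IS NULL'

Corrected query:
SELECT id, name FROM students WHERE gpa IS NULL

Result:
id | name
---+-----
4  | Dave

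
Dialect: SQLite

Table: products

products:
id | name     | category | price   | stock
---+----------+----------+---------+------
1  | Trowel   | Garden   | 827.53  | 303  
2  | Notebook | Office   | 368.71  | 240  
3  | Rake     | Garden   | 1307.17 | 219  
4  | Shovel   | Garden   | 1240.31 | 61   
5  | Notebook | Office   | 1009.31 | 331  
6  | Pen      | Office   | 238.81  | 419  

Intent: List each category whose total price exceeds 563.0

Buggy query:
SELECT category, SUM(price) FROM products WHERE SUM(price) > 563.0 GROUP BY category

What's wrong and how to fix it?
Bug: WHERE runs before GROUP BY, so aggregates aren't available there

Fix: Move the aggregate condition to a HAVING clause

Corrected query:
SELECT category, SUM(price) FROM products GROUP BY category HAVING SUM(price) > 563.0

Result:
category | SUM(price)
---------+-----------
Garden   | 3375.01   
Office   | 1616.83   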